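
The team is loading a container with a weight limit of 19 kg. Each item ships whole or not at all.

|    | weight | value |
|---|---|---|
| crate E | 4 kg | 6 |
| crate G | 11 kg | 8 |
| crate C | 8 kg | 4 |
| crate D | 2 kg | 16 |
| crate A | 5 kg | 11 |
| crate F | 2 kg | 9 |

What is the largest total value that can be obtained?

This is an integer program with binary decision variables.
Take crate E, crate D, crate A, and crate F: weight 4 + 2 + 5 + 2 = 13 ≤ 19, value 6 + 16 + 11 + 9 = 42.
No other feasible combination does better.

42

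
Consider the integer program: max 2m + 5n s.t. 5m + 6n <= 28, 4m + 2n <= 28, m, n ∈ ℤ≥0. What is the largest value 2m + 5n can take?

Relaxing integrality, the LP optimum is 23.33 at (m,n) = (0, 4.67), which is not an integer point.
(m,n)=(0,4): 5·0+6·4=24≤28, 4·0+2·4=8≤28, objective 20.
(m,n)=(1,3): 5·1+6·3=23≤28, 4·1+2·3=10≤28, objective 17.
No feasible integer point exceeds 20.

20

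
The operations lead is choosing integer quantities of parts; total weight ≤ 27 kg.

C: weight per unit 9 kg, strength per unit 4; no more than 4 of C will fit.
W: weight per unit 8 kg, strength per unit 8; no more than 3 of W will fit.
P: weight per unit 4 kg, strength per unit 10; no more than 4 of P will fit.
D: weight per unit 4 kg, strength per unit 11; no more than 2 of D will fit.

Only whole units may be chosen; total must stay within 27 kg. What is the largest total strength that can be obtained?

62

This is a bounded integer knapsack.
D has the best ratio (11/4); taking only D gives at most 2×11 = 22 (stopped by the supply cap of 2).
Mixing does better — 4×P and 2×D: weight 24 ≤ 27, strength 4·10 + 2·11 = 62.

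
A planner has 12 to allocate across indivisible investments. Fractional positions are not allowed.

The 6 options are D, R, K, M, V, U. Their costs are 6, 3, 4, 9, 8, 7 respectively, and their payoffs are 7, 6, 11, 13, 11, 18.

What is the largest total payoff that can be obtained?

Allowing fractional choices, the relaxed optimum would be about 31.0, but investments are indivisible.
R + U: cost 3 + 7 = 10 ≤ 12, payoff 6 + 18 = 24.
K + U: cost 4 + 7 = 11 ≤ 12, payoff 11 + 18 = 29.
K + V: cost 4 + 8 = 12 ≤ 12, payoff 11 + 11 = 22.
Best is K and U with total payoff 29.

29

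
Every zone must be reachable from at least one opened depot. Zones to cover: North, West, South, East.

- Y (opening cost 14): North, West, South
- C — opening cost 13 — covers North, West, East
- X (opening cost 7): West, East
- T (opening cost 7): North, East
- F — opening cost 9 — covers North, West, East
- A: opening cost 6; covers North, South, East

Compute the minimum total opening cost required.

Choose X and A: together they cover North, West, South, East — every zone.
Total opening cost: 7 + 6 = 13.
No cover costs less than 13.

13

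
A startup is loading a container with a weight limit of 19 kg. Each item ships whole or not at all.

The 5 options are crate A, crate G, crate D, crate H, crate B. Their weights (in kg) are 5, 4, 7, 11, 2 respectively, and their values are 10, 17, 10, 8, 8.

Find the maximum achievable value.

Allowing fractional choices, the relaxed optimum would be about 45.7, but items are indivisible.
crate A + crate G + crate D + crate B: weight 5 + 4 + 7 + 2 = 18 ≤ 19, value 10 + 17 + 10 + 8 = 45.
crate A + crate G + crate D: weight 5 + 4 + 7 = 16 ≤ 19, value 10 + 17 + 10 = 37.
Best is crate A, crate G, crate D, and crate B with total value 45.

45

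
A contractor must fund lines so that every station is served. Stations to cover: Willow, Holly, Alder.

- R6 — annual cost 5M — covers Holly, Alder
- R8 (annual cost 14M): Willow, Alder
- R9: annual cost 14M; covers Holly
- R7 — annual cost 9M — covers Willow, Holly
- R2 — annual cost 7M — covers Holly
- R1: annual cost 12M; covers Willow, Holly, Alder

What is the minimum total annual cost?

The greedy cost-per-new-station heuristic would pick R6 and R7 for 14, but a cheaper cover exists.
R1 alone covers Willow, Holly, Alder — every station.
Total annual cost: 12.
No cover costs less than 12.

12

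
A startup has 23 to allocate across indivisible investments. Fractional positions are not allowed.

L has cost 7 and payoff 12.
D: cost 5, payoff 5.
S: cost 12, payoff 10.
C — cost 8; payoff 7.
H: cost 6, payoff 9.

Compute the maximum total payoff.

Take L, C, and H: cost 7 + 8 + 6 = 21 ≤ 23, payoff 12 + 7 + 9 = 28.
No other feasible combination does better.

28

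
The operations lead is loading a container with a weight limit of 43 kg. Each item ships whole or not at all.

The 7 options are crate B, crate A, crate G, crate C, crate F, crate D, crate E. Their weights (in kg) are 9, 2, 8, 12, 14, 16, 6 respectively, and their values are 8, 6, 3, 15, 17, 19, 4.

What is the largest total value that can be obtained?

51

Treat it as a binary knapsack problem.
crate B + crate A + crate C + crate F + crate E: weight 9 + 2 + 12 + 14 + 6 = 43 ≤ 43, value 8 + 6 + 15 + 17 + 4 = 50.
crate B + crate A + crate F + crate D: weight 9 + 2 + 14 + 16 = 41 ≤ 43, value 8 + 6 + 17 + 19 = 50.
crate C + crate F + crate D: weight 12 + 14 + 16 = 42 ≤ 43, value 15 + 17 + 19 = 51.
Best is crate C, crate F, and crate D with total value 51.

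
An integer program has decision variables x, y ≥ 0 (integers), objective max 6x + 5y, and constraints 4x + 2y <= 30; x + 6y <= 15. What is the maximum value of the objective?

47

(x,y)=(7,1): 4·7+2·1=30≤30, 1·7+6·1=13≤15, objective 47.
(x,y)=(7,0): 4·7+2·0=28≤30, 1·7+6·0=7≤15, objective 42.
The best lattice point is (7,1), giving 47.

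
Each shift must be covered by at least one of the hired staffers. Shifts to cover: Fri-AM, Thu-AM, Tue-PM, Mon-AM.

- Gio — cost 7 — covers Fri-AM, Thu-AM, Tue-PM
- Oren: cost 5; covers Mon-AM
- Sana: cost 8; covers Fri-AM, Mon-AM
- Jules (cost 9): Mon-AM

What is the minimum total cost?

12

Choose Gio and Oren: together they cover Fri-AM, Thu-AM, Tue-PM, Mon-AM — every shift.
Total cost: 7 + 5 = 12.
No cover costs less than 12.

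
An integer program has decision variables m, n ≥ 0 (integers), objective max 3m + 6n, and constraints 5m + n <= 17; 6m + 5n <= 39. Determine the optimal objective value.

Relaxing integrality, the LP optimum is 46.80 at (m,n) = (0, 7.8), which is not an integer point.
(m,n)=(0,7): 5·0+1·7=7≤17, 6·0+5·7=35≤39, objective 42.
(m,n)=(1,6): 5·1+1·6=11≤17, 6·1+5·6=36≤39, objective 39.
(m,n)=(0,6): 5·0+1·6=6≤17, 6·0+5·6=30≤39, objective 36.
The best lattice point is (0,7), giving 42.

42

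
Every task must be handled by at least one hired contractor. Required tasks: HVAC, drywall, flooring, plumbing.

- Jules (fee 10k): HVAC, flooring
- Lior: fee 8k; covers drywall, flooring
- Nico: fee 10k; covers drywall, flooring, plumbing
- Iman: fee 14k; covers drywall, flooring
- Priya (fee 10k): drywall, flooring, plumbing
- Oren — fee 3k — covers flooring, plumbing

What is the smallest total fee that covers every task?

The greedy cost-per-new-task heuristic would pick Oren, Lior, and Jules for 21, but a cheaper cover exists.
Choose Jules and Nico: together they cover HVAC, drywall, flooring, plumbing — every task.
Total fee: 10 + 10 = 20.
No cover costs less than 20.

20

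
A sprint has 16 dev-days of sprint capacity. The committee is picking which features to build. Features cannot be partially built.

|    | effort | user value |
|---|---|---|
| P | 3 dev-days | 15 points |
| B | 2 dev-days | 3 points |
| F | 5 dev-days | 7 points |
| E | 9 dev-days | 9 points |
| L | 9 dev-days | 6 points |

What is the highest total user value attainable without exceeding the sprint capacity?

27

Allowing fractional choices, the relaxed optimum would be about 31.0, but features are indivisible.
P + B + E: effort 3 + 2 + 9 = 14 ≤ 16, user value 15 + 3 + 9 = 27.
P + B + F: effort 3 + 2 + 5 = 10 ≤ 16, user value 15 + 3 + 7 = 25.
Best is P, B, and E with total user value 27.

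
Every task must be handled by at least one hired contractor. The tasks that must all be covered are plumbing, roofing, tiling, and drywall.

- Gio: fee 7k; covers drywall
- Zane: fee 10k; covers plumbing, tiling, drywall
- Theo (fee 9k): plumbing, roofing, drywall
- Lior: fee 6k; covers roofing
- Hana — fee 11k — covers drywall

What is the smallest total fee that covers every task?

16

The greedy cost-per-new-task heuristic would pick Theo and Zane for 19, but a cheaper cover exists.
Choose Zane and Lior: together they cover plumbing, roofing, tiling, drywall — every task.
Total fee: 10 + 6 = 16.
No cover costs less than 16.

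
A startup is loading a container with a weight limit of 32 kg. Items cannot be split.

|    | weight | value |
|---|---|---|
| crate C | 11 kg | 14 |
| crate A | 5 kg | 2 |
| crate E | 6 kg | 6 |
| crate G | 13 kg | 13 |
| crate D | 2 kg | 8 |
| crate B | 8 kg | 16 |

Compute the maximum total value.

46

This is an integer program with binary decision variables.
Allowing fractional choices, the relaxed optimum would be about 49.0, but items are indivisible.
crate C + crate A + crate E + crate D + crate B: weight 11 + 5 + 6 + 2 + 8 = 32 ≤ 32, value 14 + 2 + 6 + 8 + 16 = 46.
crate C + crate E + crate D + crate B: weight 11 + 6 + 2 + 8 = 27 ≤ 32, value 14 + 6 + 8 + 16 = 44.
Best is crate C, crate A, crate E, crate D, and crate B with total value 46.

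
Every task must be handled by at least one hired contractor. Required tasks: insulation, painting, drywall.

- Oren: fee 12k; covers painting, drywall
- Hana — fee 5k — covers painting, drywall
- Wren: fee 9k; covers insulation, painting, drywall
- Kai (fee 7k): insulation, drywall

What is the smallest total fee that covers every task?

Wren alone covers insulation, painting, drywall — every task.
Total fee: 9.

9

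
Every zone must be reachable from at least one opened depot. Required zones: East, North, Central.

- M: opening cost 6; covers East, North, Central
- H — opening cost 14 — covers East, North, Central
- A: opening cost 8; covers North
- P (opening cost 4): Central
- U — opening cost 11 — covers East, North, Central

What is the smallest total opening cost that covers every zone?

This is an integer covering problem.
M alone covers East, North, Central — every zone.
Total opening cost: 6.
No cover costs less than 6.

6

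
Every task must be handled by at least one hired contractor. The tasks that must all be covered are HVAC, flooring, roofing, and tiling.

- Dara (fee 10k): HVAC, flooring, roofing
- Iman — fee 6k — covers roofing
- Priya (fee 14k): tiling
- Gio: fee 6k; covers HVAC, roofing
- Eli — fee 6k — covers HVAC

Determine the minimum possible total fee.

The greedy cost-per-new-task heuristic would pick Gio, Dara, and Priya for 30, but a cheaper cover exists.
Choose Dara and Priya: together they cover HVAC, flooring, roofing, tiling — every task.
Total fee: 10 + 14 = 24.
No cover costs less than 24.

24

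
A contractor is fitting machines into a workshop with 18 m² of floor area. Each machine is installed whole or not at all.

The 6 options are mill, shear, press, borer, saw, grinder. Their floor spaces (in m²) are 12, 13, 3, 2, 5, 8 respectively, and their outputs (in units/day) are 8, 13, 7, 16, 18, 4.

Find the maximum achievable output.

press + borer + saw + grinder: floor space 3 + 2 + 5 + 8 = 18 ≤ 18, output 7 + 16 + 18 + 4 = 45.
borer + saw + grinder: floor space 2 + 5 + 8 = 15 ≤ 18, output 16 + 18 + 4 = 38.
press + borer + saw: floor space 3 + 2 + 5 = 10 ≤ 18, output 7 + 16 + 18 = 41.
Best is press, borer, saw, and grinder with total output 45.

45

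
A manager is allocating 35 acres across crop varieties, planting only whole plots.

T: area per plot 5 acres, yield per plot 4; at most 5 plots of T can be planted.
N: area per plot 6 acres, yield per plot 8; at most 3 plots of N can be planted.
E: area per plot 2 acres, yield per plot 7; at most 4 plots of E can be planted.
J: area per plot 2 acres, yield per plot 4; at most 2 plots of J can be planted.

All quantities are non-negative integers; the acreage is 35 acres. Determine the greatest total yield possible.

This is a bounded integer knapsack.
1×T, 3×N, 4×E, and 2×J: area 35 ≤ 35, yield 1·4 + 3·8 + 4·7 + 2·4 = 64.
3×N, 4×E, and 2×J: area 30 ≤ 35, yield 3·8 + 4·7 + 2·4 = 60.
Best is 64.

64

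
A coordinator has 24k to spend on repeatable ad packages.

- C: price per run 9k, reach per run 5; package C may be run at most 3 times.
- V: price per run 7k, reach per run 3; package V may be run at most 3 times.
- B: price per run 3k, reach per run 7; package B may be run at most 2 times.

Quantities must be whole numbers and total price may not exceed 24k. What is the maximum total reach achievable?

This is a bounded integer knapsack.
2×C and 2×B: price 24 ≤ 24, reach 2·5 + 2·7 = 24.
1×C, 1×V, and 2×B: price 22 ≤ 24, reach 1·5 + 1·3 + 2·7 = 22.
Best is 24.

24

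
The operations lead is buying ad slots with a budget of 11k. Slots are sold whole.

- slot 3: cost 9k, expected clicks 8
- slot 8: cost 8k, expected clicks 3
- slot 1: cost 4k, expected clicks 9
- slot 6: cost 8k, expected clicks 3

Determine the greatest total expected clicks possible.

Treat it as a binary knapsack problem.
Allowing fractional choices, the relaxed optimum would be about 15.2, but ad slots are indivisible.
slot 1: cost 4 ≤ 11, expected clicks 9.
slot 3: cost 9 ≤ 11, expected clicks 8.
Best is slot 1 with total expected clicks 9.

9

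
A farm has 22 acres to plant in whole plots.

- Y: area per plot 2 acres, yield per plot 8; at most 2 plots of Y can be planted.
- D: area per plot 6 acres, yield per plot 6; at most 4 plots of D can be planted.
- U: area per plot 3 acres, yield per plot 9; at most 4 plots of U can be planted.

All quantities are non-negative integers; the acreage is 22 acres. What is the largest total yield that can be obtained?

This is a bounded integer knapsack.
Take 2×Y, 1×D, and 4×U: area 22 ≤ 22, yield 2·8 + 1·6 + 4·9 = 58.
Y has the best ratio (8/2) and is taken to its limit of 2; remaining capacity is filled optimally with the others.

58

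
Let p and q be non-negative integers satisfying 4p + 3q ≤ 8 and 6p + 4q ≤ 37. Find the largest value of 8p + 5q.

(p,q)=(2,0) is feasible, giving 16.
(p,q)=(1,1) is feasible, giving 13.
(p,q)=(1,0) is feasible, giving 8.
Maximum is 16 at (p,q)=(2,0).

16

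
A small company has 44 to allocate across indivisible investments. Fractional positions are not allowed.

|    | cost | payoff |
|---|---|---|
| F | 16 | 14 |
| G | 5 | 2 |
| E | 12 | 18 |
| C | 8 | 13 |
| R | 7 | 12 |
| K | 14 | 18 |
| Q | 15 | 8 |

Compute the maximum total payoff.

61

This is a 0-1 knapsack instance.
E + C + R + K: cost 12 + 8 + 7 + 14 = 41 ≤ 44, payoff 18 + 13 + 12 + 18 = 61.
G + E + C + K: cost 5 + 12 + 8 + 14 = 39 ≤ 44, payoff 2 + 18 + 13 + 18 = 51.
F + E + C + R: cost 16 + 12 + 8 + 7 = 43 ≤ 44, payoff 14 + 18 + 13 + 12 = 57.
Best is E, C, R, and K with total payoff 61.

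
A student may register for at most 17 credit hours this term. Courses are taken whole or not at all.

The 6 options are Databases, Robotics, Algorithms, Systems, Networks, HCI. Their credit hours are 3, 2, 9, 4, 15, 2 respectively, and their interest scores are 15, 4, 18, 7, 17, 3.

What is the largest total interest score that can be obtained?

40

Allowing fractional choices, the relaxed optimum would be about 42.2, but courses are indivisible.
Databases + Algorithms + Systems: credit hours 3 + 9 + 4 = 16 ≤ 17, interest score 15 + 18 + 7 = 40.
Databases + Robotics + Algorithms: credit hours 3 + 2 + 9 = 14 ≤ 17, interest score 15 + 4 + 18 = 37.
Databases + Robotics + Algorithms + HCI: credit hours 3 + 2 + 9 + 2 = 16 ≤ 17, interest score 15 + 4 + 18 + 3 = 40.
The maximum interest score is 40; one optimal choice is Databases, Algorithms, and Systems.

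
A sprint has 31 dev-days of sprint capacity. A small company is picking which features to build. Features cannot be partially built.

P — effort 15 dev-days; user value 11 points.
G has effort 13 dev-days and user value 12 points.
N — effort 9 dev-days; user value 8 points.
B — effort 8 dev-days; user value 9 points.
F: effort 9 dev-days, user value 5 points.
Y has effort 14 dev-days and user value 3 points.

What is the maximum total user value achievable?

29

Allowing fractional choices, the relaxed optimum would be about 29.7, but features are indivisible.
G + N + F: effort 13 + 9 + 9 = 31 ≤ 31, user value 12 + 8 + 5 = 25.
G + N + B: effort 13 + 9 + 8 = 30 ≤ 31, user value 12 + 8 + 9 = 29.
G + B + F: effort 13 + 8 + 9 = 30 ≤ 31, user value 12 + 9 + 5 = 26.
Best is G, N, and B with total user value 29.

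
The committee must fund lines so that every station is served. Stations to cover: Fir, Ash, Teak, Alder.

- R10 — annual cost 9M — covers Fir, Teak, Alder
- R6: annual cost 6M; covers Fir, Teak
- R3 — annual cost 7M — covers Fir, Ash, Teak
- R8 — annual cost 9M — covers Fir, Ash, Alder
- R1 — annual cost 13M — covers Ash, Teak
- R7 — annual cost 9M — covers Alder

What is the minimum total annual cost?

15

This is an integer covering problem.
The greedy cost-per-new-station heuristic would pick R3 and R10 for 16, but a cheaper cover exists.
Choose R6 and R8: together they cover Fir, Ash, Teak, Alder — every station.
Total annual cost: 6 + 9 = 15.
No cover costs less than 15.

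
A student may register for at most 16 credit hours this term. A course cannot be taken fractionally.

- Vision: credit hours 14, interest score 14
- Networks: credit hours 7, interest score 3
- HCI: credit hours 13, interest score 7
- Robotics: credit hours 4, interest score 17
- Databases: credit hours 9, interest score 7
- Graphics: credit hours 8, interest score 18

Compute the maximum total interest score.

Take Robotics and Graphics: credit hours 4 + 8 = 12 ≤ 16, interest score 17 + 18 = 35.
No other feasible combination does better.

35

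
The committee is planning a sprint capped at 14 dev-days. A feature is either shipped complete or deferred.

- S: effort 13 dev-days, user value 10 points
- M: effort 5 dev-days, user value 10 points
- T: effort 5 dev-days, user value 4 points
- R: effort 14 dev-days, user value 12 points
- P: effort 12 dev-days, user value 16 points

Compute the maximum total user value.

This is a 0-1 knapsack instance.
Allowing fractional choices, the relaxed optimum would be about 22.0, but features are indivisible.
R: effort 14 ≤ 14, user value 12.
M + T: effort 5 + 5 = 10 ≤ 14, user value 10 + 4 = 14.
P: effort 12 ≤ 14, user value 16.
Best is P with total user value 16.

16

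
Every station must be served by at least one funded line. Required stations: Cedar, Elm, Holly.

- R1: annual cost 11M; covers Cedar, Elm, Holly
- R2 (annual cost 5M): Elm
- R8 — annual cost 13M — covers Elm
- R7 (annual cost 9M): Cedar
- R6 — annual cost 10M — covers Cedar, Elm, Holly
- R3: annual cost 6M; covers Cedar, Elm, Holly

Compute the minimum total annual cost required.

6

R3 alone covers Cedar, Elm, Holly — every station.
Total annual cost: 6.
No cover costs less than 6.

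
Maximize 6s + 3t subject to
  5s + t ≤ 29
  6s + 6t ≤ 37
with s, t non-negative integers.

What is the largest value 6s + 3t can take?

The continuous relaxation peaks at (5.71, 0.458) with value 35.62; rounding to a feasible lattice point costs some objective.
(s,t)=(5,1): 5·5+1·1=26≤29, 6·5+6·1=36≤37, objective 33.
(s,t)=(4,2): 5·4+1·2=22≤29, 6·4+6·2=36≤37, objective 30.
(s,t)=(5,0): 5·5+1·0=25≤29, 6·5+6·0=30≤37, objective 30.
No feasible integer point exceeds 33.

33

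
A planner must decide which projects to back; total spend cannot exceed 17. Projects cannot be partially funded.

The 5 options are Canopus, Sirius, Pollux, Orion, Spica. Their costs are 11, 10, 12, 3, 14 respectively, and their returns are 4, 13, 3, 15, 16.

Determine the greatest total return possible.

31

Treat it as a binary knapsack problem.
Take Orion and Spica: cost 3 + 14 = 17 ≤ 17, return 15 + 16 = 31.
No other feasible combination does better.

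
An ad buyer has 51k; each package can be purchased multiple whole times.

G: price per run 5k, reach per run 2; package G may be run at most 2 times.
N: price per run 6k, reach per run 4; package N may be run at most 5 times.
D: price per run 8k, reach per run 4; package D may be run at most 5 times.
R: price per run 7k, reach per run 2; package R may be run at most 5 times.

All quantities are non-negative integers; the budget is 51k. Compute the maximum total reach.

30

Take 1×G, 5×N, and 2×D: price 51 ≤ 51, reach 1·2 + 5·4 + 2·4 = 30.
N has the best ratio (4/6) and is taken to its limit of 5; remaining capacity is filled optimally with the others.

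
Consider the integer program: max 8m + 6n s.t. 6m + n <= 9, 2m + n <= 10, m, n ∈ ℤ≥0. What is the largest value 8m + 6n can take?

54

(m,n)=(0,9) is feasible, giving 54.
(m,n)=(0,8) is feasible, giving 48.
No feasible integer point exceeds 54.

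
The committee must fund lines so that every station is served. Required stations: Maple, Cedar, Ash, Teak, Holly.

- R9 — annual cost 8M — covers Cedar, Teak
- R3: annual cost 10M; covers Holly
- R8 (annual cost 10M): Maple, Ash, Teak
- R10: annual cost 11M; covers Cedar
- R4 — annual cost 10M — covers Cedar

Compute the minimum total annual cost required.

Choose R9, R3, and R8: together they cover Maple, Cedar, Ash, Teak, Holly — every station.
Total annual cost: 8 + 10 + 10 = 28.
No cover costs less than 28.

28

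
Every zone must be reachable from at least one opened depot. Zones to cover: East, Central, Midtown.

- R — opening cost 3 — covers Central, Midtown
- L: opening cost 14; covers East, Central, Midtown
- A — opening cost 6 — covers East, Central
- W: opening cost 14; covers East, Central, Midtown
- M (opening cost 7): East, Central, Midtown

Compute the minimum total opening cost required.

The greedy cost-per-new-zone heuristic would pick R and A for 9, but a cheaper cover exists.
M alone covers East, Central, Midtown — every zone.
Total opening cost: 7.
No cover costs less than 7.

7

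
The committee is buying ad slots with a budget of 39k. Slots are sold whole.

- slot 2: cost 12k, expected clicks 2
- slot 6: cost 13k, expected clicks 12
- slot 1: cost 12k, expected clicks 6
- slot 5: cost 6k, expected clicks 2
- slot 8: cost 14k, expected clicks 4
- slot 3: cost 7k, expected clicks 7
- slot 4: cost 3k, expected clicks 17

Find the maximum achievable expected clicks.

42

Take slot 6, slot 1, slot 3, and slot 4: cost 13 + 12 + 7 + 3 = 35 ≤ 39, expected clicks 12 + 6 + 7 + 17 = 42.
No other feasible combination does better.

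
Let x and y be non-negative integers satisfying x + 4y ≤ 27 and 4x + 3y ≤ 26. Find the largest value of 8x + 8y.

Relaxing integrality, the LP optimum is 64.62 at (x,y) = (1.77, 6.31), which is not an integer point.
(x,y)=(2,6): 1·2+4·6=26≤27, 4·2+3·6=26≤26, objective 64.
(x,y)=(1,6): 1·1+4·6=25≤27, 4·1+3·6=22≤26, objective 56.
(x,y)=(2,5): 1·2+4·5=22≤27, 4·2+3·5=23≤26, objective 56.
(x,y)=(1,5): 1·1+4·5=21≤27, 4·1+3·5=19≤26, objective 48.
The best lattice point is (2,6), giving 64.

64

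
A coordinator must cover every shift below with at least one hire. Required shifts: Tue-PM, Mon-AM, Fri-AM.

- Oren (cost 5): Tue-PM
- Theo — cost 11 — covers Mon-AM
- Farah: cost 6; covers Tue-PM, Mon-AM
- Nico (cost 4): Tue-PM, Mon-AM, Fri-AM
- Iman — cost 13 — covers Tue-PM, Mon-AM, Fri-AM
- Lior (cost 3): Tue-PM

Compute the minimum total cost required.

4

Nico alone covers Tue-PM, Mon-AM, Fri-AM — every shift.
Total cost: 4.
No cover costs less than 4.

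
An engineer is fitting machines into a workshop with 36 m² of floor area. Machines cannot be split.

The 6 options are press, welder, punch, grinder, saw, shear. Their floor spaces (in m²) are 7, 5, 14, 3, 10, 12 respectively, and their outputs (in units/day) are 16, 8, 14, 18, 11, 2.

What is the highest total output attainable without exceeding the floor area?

Allowing fractional choices, the relaxed optimum would be about 64.0, but machines are indivisible.
press + welder + grinder + saw: floor space 7 + 5 + 3 + 10 = 25 ≤ 36, output 16 + 8 + 18 + 11 = 53.
press + welder + punch + grinder: floor space 7 + 5 + 14 + 3 = 29 ≤ 36, output 16 + 8 + 14 + 18 = 56.
press + punch + grinder + saw: floor space 7 + 14 + 3 + 10 = 34 ≤ 36, output 16 + 14 + 18 + 11 = 59.
Best is press, punch, grinder, and saw with total output 59.

59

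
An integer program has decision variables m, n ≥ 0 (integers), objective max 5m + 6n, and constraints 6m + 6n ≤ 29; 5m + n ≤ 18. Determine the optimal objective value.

Relaxing integrality, the LP optimum is 29.00 at (m,n) = (0, 4.83), which is not an integer point.
(m,n)=(0,4): 6·0+6·4=24≤29, 5·0+1·4=4≤18, objective 24.
(m,n)=(1,3): 6·1+6·3=24≤29, 5·1+1·3=8≤18, objective 23.
(m,n)=(0,3): 6·0+6·3=18≤29, 5·0+1·3=3≤18, objective 18.
Maximum is 24 at (m,n)=(0,4).

24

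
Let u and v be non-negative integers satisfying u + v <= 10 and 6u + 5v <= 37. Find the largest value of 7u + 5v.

42

(u,v)=(6,0): 1·6+1·0=6≤10, 6·6+5·0=36≤37, objective 42.
(u,v)=(5,1): 1·5+1·1=6≤10, 6·5+5·1=35≤37, objective 40.
(u,v)=(5,0): 1·5+1·0=5≤10, 6·5+5·0=30≤37, objective 35.
No feasible integer point exceeds 42.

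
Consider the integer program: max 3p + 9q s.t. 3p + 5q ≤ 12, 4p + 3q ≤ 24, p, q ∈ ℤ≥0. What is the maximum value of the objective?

18

(p,q)=(0,2): 3·0+5·2=10≤12, 4·0+3·2=6≤24, objective 18.
(p,q)=(1,1): 3·1+5·1=8≤12, 4·1+3·1=7≤24, objective 12.
(p,q)=(0,1): 3·0+5·1=5≤12, 4·0+3·1=3≤24, objective 9.
The best lattice point is (0,2), giving 18.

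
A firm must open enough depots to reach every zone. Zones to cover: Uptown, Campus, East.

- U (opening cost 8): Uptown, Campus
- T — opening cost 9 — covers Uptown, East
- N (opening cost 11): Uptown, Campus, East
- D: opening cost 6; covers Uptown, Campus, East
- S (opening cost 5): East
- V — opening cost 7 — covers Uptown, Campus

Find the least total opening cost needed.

This is a weighted set-cover instance.
D alone covers Uptown, Campus, East — every zone.
Total opening cost: 6.
No cover costs less than 6.

6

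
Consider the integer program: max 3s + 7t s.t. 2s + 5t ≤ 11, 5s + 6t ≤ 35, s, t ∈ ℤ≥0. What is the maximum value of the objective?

16

Relaxing integrality, the LP optimum is 16.50 at (s,t) = (5.5, 0), which is not an integer point.
(s,t)=(3,1): 2·3+5·1=11≤11, 5·3+6·1=21≤35, objective 16.
(s,t)=(5,0): 2·5+5·0=10≤11, 5·5+6·0=25≤35, objective 15.
(s,t)=(2,1): 2·2+5·1=9≤11, 5·2+6·1=16≤35, objective 13.
The best lattice point is (3,1), giving 16.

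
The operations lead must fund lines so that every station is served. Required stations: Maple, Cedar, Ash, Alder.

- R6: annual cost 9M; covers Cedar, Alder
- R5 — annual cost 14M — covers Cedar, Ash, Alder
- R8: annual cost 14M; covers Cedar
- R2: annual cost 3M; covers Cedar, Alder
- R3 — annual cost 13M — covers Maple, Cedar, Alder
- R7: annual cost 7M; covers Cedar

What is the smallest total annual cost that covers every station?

27

This is an integer covering problem.
The greedy cost-per-new-station heuristic would pick R2, R3, and R5 for 30, but a cheaper cover exists.
Choose R5 and R3: together they cover Maple, Cedar, Ash, Alder — every station.
Total annual cost: 14 + 13 = 27.
No cover costs less than 27.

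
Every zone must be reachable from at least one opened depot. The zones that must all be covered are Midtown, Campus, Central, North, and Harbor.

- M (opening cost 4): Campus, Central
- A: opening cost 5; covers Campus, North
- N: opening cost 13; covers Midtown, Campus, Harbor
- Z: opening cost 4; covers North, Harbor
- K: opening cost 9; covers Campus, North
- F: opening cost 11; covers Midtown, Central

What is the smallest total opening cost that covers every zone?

19

This is a weighted set-cover instance.
Choose M, Z, and F: together they cover Midtown, Campus, Central, North, Harbor — every zone.
Total opening cost: 4 + 4 + 11 = 19.
No cover costs less than 19.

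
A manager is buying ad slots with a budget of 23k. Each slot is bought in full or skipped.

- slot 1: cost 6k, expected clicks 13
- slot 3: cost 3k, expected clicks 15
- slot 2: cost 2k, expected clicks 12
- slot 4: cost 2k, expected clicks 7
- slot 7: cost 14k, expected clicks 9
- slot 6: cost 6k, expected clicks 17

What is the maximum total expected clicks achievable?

Allowing fractional choices, the relaxed optimum would be about 66.6, but ad slots are indivisible.
slot 1 + slot 3 + slot 4 + slot 6: cost 6 + 3 + 2 + 6 = 17 ≤ 23, expected clicks 13 + 15 + 7 + 17 = 52.
slot 1 + slot 3 + slot 2 + slot 6: cost 6 + 3 + 2 + 6 = 17 ≤ 23, expected clicks 13 + 15 + 12 + 17 = 57.
slot 1 + slot 3 + slot 2 + slot 4 + slot 6: cost 6 + 3 + 2 + 2 + 6 = 19 ≤ 23, expected clicks 13 + 15 + 12 + 7 + 17 = 64.
Best is slot 1, slot 3, slot 2, slot 4, and slot 6 with total expected clicks 64.

64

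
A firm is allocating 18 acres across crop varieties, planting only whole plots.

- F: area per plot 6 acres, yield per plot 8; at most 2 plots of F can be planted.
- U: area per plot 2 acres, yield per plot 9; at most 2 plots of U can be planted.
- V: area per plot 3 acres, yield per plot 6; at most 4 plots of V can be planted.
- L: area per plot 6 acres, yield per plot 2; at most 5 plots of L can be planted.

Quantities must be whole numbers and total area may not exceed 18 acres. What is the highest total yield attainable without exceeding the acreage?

This is a bounded integer knapsack.
Take 2×U and 4×V: area 16 ≤ 18, yield 2·9 + 4·6 = 42.
U has the best ratio (9/2) and is taken to its limit of 2; remaining capacity is filled optimally with the others.

42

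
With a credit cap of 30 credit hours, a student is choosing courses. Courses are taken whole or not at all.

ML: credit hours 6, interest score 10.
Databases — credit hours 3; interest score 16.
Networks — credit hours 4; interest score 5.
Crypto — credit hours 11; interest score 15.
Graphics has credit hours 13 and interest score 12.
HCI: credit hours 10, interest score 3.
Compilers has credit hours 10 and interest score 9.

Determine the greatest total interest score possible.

Allowing fractional choices, the relaxed optimum would be about 51.5, but courses are indivisible.
ML + Databases + Crypto + Compilers: credit hours 6 + 3 + 11 + 10 = 30 ≤ 30, interest score 10 + 16 + 15 + 9 = 50.
Databases + Networks + Crypto + Compilers: credit hours 3 + 4 + 11 + 10 = 28 ≤ 30, interest score 16 + 5 + 15 + 9 = 45.
ML + Databases + Networks + Crypto: credit hours 6 + 3 + 4 + 11 = 24 ≤ 30, interest score 10 + 16 + 5 + 15 = 46.
Best is ML, Databases, Crypto, and Compilers with total interest score 50.

50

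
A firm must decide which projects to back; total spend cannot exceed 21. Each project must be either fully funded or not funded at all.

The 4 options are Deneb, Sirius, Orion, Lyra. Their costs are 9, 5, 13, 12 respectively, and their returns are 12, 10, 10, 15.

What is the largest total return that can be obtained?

27

Take Deneb and Lyra: cost 9 + 12 = 21 ≤ 21, return 12 + 15 = 27.
No other feasible combination does better.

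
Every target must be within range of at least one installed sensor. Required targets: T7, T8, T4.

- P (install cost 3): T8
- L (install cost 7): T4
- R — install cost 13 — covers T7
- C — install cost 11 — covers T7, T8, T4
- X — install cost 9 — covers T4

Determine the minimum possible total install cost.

11

This is an integer covering problem.
The greedy cost-per-new-target heuristic would pick P and C for 14, but a cheaper cover exists.
C alone covers T7, T8, T4 — every target.
Total install cost: 11.
No cover costs less than 11.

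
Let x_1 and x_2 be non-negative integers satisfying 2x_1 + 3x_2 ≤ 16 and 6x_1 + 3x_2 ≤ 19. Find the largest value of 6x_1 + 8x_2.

Relaxing integrality, the LP optimum is 43.17 at (x_1,x_2) = (0.75, 4.83), which is not an integer point.
(x_1,x_2)=(0,5): 2·0+3·5=15≤16, 6·0+3·5=15≤19, objective 40.
(x_1,x_2)=(1,4): 2·1+3·4=14≤16, 6·1+3·4=18≤19, objective 38.
Maximum is 40 at (x_1,x_2)=(0,5).

40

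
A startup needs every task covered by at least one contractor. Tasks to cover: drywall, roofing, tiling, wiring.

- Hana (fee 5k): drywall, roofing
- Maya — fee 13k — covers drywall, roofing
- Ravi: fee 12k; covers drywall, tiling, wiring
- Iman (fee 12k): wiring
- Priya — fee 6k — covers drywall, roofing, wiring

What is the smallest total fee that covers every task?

The greedy cost-per-new-task heuristic would pick Priya and Ravi for 18, but a cheaper cover exists.
Choose Hana and Ravi: together they cover drywall, roofing, tiling, wiring — every task.
Total fee: 5 + 12 = 17.
No cover costs less than 17.

17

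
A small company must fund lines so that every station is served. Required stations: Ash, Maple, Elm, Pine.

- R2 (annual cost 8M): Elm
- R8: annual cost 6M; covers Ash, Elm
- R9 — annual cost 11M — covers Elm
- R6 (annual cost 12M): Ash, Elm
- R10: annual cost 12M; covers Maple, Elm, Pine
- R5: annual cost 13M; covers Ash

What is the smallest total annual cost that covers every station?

This is a weighted set-cover instance.
Choose R8 and R10: together they cover Ash, Maple, Elm, Pine — every station.
Total annual cost: 6 + 12 = 18.
No cover costs less than 18.

18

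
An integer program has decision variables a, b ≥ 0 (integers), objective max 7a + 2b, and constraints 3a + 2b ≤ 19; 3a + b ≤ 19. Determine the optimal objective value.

42

(a,b)=(6,0) is feasible, giving 42.
(a,b)=(5,1) is feasible, giving 37.
(a,b)=(5,0) is feasible, giving 35.
No feasible integer point exceeds 42.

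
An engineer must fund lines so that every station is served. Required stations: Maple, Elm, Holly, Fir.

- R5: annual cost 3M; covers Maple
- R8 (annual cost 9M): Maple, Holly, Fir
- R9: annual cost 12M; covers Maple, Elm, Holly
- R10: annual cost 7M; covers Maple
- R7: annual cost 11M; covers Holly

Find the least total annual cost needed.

21

Choose R8 and R9: together they cover Maple, Elm, Holly, Fir — every station.
Total annual cost: 9 + 12 = 21.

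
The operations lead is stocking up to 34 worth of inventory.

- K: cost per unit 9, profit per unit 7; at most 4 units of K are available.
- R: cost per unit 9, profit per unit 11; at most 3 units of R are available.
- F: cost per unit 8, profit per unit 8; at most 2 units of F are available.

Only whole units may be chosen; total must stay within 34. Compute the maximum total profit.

R has the best ratio (11/9); taking only R gives at most 3×11 = 33 (stopped by the cost limit).
Mixing does better — 2×R and 2×F: cost 34 ≤ 34, profit 2·11 + 2·8 = 38.

38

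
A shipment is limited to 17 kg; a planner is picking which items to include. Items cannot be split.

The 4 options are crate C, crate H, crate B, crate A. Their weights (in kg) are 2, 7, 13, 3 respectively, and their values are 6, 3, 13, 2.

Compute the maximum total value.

19

This is a 0-1 knapsack instance.
Take crate C and crate B: weight 2 + 13 = 15 ≤ 17, value 6 + 13 = 19.
No other feasible combination does better.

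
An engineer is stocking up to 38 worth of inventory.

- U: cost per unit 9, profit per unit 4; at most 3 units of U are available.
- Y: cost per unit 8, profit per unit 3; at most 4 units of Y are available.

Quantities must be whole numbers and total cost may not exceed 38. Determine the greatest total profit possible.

2×U and 2×Y: cost 34 ≤ 38, profit 2·4 + 2·3 = 14.
3×U and 1×Y: cost 35 ≤ 38, profit 3·4 + 1·3 = 15.
Best is 15.

15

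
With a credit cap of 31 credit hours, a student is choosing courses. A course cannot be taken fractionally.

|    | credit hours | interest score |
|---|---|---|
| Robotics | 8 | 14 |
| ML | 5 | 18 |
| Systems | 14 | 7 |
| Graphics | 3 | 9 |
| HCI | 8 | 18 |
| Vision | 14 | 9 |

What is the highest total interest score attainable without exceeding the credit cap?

59

Take Robotics, ML, Graphics, and HCI: credit hours 8 + 5 + 3 + 8 = 24 ≤ 31, interest score 14 + 18 + 9 + 18 = 59.
No other feasible combination does better.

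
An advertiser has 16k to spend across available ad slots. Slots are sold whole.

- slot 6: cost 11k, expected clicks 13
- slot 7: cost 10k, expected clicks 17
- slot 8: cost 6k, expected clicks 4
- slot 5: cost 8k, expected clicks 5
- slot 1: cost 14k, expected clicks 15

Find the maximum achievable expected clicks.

21

slot 7: cost 10 ≤ 16, expected clicks 17.
slot 7 + slot 8: cost 10 + 6 = 16 ≤ 16, expected clicks 17 + 4 = 21.
slot 1: cost 14 ≤ 16, expected clicks 15.
Best is slot 7 and slot 8 with total expected clicks 21.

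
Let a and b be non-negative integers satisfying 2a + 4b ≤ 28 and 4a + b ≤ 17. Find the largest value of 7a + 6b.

(a,b)=(3,5) is feasible, giving 51.
(a,b)=(2,6) is feasible, giving 50.
No feasible integer point exceeds 51.

51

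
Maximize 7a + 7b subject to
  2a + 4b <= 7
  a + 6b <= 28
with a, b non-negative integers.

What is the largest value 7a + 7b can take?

(a,b)=(3,0) is feasible, giving 21.
(a,b)=(2,0) is feasible, giving 14.
The best lattice point is (3,0), giving 21.

21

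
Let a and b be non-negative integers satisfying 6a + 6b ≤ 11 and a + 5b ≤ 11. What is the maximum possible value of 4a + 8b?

8

(a,b)=(0,1): 6·0+6·1=6≤11, 1·0+5·1=5≤11, objective 8.
(a,b)=(1,0): 6·1+6·0=6≤11, 1·1+5·0=1≤11, objective 4.
(a,b)=(0,0): 6·0+6·0=0≤11, 1·0+5·0=0≤11, objective 0.
Maximum is 8 at (a,b)=(0,1).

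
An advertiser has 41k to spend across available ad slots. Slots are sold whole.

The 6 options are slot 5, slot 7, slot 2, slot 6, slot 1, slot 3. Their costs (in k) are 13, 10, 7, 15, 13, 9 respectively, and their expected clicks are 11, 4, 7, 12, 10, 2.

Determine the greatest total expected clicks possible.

slot 5 + slot 2 + slot 6: cost 13 + 7 + 15 = 35 ≤ 41, expected clicks 11 + 7 + 12 = 30.
slot 5 + slot 6 + slot 1: cost 13 + 15 + 13 = 41 ≤ 41, expected clicks 11 + 12 + 10 = 33.
slot 2 + slot 6 + slot 1: cost 7 + 15 + 13 = 35 ≤ 41, expected clicks 7 + 12 + 10 = 29.
Best is slot 5, slot 6, and slot 1 with total expected clicks 33.

33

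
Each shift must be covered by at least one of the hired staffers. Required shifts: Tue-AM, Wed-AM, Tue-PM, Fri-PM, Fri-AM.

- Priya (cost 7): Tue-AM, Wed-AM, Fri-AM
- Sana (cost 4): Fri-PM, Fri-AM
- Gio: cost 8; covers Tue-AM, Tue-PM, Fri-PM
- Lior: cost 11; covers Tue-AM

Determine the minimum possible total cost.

The greedy cost-per-new-shift heuristic would pick Sana, Priya, and Gio for 19, but a cheaper cover exists.
Choose Priya and Gio: together they cover Tue-AM, Wed-AM, Tue-PM, Fri-PM, Fri-AM — every shift.
Total cost: 7 + 8 = 15.
No cover costs less than 15.

15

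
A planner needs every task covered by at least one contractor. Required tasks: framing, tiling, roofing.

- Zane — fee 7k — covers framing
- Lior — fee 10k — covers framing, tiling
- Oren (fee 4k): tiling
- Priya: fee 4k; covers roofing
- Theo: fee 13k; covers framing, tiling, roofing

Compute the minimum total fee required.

13

Theo alone covers framing, tiling, roofing — every task.
Total fee: 13.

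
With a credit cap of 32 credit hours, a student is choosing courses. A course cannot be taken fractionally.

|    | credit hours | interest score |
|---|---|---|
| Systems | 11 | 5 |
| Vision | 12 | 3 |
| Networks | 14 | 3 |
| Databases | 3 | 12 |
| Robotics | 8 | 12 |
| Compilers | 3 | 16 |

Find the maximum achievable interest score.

Systems + Databases + Robotics + Compilers: credit hours 11 + 3 + 8 + 3 = 25 ≤ 32, interest score 5 + 12 + 12 + 16 = 45.
Networks + Databases + Robotics + Compilers: credit hours 14 + 3 + 8 + 3 = 28 ≤ 32, interest score 3 + 12 + 12 + 16 = 43.
Vision + Databases + Robotics + Compilers: credit hours 12 + 3 + 8 + 3 = 26 ≤ 32, interest score 3 + 12 + 12 + 16 = 43.
Best is Systems, Databases, Robotics, and Compilers with total interest score 45.

45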